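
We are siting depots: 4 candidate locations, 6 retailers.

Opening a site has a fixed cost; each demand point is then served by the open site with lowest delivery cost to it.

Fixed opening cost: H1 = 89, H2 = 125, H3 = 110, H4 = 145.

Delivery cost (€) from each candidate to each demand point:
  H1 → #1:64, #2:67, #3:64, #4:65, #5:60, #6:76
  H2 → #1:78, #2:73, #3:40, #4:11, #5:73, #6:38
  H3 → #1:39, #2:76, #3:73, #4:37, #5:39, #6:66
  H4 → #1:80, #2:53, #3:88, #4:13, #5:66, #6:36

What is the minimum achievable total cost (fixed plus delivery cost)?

438

Open {H2}: assign each demand point to its cheapest open site.
  #1→H2 78, #2→H2 73, #3→H2 40, #4→H2 11, #5→H2 73, #6→H2 38
  delivery cost 313, fixed 125 → total 438.
Compare {H3}: delivery cost 330 + fixed 110 = 440.
Compare {H2, H3}: delivery cost 240 + fixed 235 = 475.
Compare {H4}: delivery cost 336 + fixed 145 = 481.
All other subsets cost ≥ 440. Minimum total cost: 438.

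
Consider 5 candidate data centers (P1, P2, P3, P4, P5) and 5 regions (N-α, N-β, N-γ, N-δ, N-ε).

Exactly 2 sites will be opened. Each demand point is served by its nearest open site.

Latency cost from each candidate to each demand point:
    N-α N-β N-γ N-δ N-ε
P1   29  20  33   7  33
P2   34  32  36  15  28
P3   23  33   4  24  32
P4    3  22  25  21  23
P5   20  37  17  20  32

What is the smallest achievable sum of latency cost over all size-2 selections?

73

Open {P3, P4}.
  N-α→P4 3, N-β→P4 22, N-γ→P3 4, N-δ→P4 21, N-ε→P4 23  ⇒ total 73.
Compare {P1, P4}: total 78.
Compare {P4, P5}: total 85.
No size-2 selection does better; minimum is 73.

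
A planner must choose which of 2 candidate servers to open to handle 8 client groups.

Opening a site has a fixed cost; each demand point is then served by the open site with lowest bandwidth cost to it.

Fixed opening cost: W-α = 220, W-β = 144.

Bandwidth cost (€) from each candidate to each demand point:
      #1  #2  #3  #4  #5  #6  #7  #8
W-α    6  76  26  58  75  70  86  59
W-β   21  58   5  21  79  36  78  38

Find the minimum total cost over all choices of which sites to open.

480

Open {W-β}: assign each demand point to its cheapest open site.
  #1→W-β 21, #2→W-β 58, #3→W-β 5, #4→W-β 21, #5→W-β 79, #6→W-β 36, #7→W-β 78, #8→W-β 38
  bandwidth cost 336, fixed 144 → total 480.
Compare {W-α}: bandwidth cost 456 + fixed 220 = 676.
Compare {W-α, W-β}: bandwidth cost 317 + fixed 364 = 681.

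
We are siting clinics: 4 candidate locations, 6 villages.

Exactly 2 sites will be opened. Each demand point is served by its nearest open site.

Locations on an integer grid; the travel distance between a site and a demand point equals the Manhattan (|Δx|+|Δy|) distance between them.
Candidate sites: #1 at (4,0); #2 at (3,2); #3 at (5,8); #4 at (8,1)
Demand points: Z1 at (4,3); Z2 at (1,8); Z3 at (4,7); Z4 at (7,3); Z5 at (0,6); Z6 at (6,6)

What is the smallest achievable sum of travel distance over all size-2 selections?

Open {#2, #3}.
  Z1→#2 2, Z2→#3 4, Z3→#3 2, Z4→#2 5, Z5→#2 7, Z6→#3 3  ⇒ total 23.
Compare {#1, #3}: total 25.
Compare {#3, #4}: total 25.
No size-2 selection does better; minimum is 23.

23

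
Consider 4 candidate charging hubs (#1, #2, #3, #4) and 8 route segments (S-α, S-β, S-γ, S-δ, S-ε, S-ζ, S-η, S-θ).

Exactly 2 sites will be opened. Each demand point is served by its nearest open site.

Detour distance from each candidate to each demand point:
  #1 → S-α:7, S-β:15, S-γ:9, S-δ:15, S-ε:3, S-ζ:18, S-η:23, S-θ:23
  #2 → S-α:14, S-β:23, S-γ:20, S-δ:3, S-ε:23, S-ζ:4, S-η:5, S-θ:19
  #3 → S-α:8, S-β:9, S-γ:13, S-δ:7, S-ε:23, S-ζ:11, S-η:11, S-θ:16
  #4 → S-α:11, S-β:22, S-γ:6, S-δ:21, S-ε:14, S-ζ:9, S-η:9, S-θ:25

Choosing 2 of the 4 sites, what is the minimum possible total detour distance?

Open {#1, #2}.
  S-α→#1 7, S-β→#1 15, S-γ→#1 9, S-δ→#2 3, S-ε→#1 3, S-ζ→#2 4, S-η→#2 5, S-θ→#2 19  ⇒ total 65.
Compare {#1, #3}: total 73.
Compare {#3, #4}: total 78.
No size-2 selection does better; minimum is 65.

65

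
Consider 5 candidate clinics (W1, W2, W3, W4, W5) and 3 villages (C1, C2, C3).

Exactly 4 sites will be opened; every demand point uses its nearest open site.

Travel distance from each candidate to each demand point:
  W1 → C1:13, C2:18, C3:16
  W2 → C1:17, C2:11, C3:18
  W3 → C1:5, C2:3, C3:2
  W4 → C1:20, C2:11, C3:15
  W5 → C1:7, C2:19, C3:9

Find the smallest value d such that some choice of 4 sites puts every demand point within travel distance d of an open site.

5

Open {W1, W2, W3, W4}.
  Farthest demand point is C1 at travel distance 5 (to W3); all others are ≤ 5.
With {W1, W2, W3, W5} the worst case is 5.
With {W1, W3, W4, W5} the worst case is 5.
No size-4 selection achieves below 5.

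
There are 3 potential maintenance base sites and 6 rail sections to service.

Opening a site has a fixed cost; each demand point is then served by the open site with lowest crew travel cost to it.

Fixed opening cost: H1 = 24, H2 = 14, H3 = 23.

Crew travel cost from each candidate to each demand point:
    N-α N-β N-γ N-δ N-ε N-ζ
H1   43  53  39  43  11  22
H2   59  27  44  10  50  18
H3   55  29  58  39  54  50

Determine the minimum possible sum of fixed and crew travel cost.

Open {H1, H2}: assign each demand point to its cheapest open site.
  N-α→H1 43, N-β→H2 27, N-γ→H1 39, N-δ→H2 10, N-ε→H1 11, N-ζ→H2 18
  crew travel cost 148, fixed 38 → total 186.
Compare {H1, H2, H3}: crew travel cost 148 + fixed 61 = 209.
Compare {H2}: crew travel cost 208 + fixed 14 = 222.
Compare {H1, H3}: crew travel cost 183 + fixed 47 = 230.
All other subsets cost ≥ 209. Minimum total cost: 186.

186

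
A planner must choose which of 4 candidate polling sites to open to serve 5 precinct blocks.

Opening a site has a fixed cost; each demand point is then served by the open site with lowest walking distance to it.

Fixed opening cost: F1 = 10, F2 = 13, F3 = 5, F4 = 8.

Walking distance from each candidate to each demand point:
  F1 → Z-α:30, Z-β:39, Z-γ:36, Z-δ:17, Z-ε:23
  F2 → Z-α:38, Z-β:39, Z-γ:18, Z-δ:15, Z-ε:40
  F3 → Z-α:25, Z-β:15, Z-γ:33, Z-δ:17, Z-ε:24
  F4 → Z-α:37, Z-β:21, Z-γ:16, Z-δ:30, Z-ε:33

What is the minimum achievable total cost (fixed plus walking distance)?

110

Open {F3, F4}: assign each demand point to its cheapest open site.
  Z-α→F3 25, Z-β→F3 15, Z-γ→F4 16, Z-δ→F3 17, Z-ε→F3 24
  walking distance 97, fixed 13 → total 110.
Compare {F2, F3}: walking distance 97 + fixed 18 = 115.
Compare {F3}: walking distance 114 + fixed 5 = 119.
Compare {F1, F3, F4}: walking distance 96 + fixed 23 = 119.
All other subsets cost ≥ 115. Minimum total cost: 110.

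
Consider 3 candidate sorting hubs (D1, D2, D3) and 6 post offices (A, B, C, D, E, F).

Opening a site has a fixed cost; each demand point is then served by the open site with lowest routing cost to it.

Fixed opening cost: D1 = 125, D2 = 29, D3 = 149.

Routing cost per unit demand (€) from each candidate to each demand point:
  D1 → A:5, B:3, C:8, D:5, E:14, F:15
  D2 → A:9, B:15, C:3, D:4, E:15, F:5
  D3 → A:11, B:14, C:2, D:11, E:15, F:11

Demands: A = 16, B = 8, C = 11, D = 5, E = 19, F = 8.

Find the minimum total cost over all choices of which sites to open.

Open {D1, D2}: assign each demand point to its cheapest open site.
  A→D1 16×5=80, B→D1 8×3=24, C→D2 11×3=33, D→D2 5×4=20, E→D1 19×14=266, F→D2 8×5=40
  routing cost 463, fixed 154 → total 617.
Compare {D2}: routing cost 642 + fixed 29 = 671.
Compare {D1}: routing cost 603 + fixed 125 = 728.
Compare {D1, D2, D3}: routing cost 452 + fixed 303 = 755.
All other subsets cost ≥ 671. Minimum total cost: 617.

617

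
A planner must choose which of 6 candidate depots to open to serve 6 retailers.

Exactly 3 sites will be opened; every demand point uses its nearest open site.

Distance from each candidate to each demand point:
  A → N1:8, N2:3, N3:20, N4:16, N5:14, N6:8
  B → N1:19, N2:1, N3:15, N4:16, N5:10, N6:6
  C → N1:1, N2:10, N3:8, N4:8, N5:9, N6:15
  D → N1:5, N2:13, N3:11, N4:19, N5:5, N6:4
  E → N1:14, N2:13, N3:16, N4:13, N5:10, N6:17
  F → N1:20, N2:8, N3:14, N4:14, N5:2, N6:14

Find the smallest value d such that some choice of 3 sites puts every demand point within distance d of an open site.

Open {A, C, D}.
  Farthest demand point is N3 at distance 8 (to C); all others are ≤ 8.
With {A, C, F} the worst case is 8.
With {B, C, D} the worst case is 8.
No size-3 selection achieves below 8.

8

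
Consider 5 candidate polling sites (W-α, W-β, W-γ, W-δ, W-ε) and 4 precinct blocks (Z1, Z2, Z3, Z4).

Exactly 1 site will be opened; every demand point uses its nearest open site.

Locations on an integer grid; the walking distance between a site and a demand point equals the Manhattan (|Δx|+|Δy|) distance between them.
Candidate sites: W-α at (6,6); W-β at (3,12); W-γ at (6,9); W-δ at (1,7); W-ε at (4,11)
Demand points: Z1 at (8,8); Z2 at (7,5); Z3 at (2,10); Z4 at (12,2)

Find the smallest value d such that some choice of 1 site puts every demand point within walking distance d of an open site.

10

Open {W-α}.
  Farthest demand point is Z4 at walking distance 10 (to W-α); all others are ≤ 10.
With {W-γ} the worst case is 13.
With {W-δ} the worst case is 16.
No size-1 selection achieves below 10.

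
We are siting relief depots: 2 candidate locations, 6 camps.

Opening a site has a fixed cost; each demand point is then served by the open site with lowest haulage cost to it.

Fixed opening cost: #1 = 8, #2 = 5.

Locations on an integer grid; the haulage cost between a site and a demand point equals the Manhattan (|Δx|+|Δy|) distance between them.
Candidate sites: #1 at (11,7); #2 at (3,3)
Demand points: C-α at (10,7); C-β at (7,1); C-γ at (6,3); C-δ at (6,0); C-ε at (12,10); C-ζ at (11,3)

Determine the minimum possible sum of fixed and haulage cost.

Open {#1, #2}: assign each demand point to its cheapest open site.
  C-α→#1 1, C-β→#2 6, C-γ→#2 3, C-δ→#2 6, C-ε→#1 4, C-ζ→#1 4
  haulage cost 24, fixed 13 → total 37.
Compare {#1}: haulage cost 40 + fixed 8 = 48.
Compare {#2}: haulage cost 50 + fixed 5 = 55.

37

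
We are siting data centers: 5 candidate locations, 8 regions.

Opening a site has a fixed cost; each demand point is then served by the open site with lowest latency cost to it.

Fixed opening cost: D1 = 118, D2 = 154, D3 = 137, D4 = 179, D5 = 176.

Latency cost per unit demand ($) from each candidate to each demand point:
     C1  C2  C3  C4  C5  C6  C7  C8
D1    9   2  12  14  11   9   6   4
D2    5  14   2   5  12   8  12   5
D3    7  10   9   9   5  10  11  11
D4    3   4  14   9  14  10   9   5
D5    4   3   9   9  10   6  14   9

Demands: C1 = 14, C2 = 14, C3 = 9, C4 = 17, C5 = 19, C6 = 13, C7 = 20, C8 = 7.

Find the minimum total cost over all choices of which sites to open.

934

Open {D1, D2}: assign each demand point to its cheapest open site.
  C1→D2 14×5=70, C2→D1 14×2=28, C3→D2 9×2=18, C4→D2 17×5=85, C5→D1 19×11=209, C6→D2 13×8=104, C7→D1 20×6=120, C8→D1 7×4=28
  latency cost 662, fixed 272 → total 934.
Compare {D1, D2, D3}: latency cost 548 + fixed 409 = 957.
Compare {D1, D3}: latency cost 720 + fixed 255 = 975.
Compare {D1, D5}: latency cost 734 + fixed 294 = 1028.
All other subsets cost ≥ 957. Minimum total cost: 934.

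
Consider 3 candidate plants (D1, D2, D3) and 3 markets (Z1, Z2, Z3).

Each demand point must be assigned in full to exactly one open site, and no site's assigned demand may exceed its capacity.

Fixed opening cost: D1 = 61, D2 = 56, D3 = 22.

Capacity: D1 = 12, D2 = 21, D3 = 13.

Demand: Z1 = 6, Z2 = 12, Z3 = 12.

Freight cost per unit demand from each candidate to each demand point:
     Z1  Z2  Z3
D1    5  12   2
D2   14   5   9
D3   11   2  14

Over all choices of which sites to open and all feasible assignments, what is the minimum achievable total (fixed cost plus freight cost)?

Open {D1, D2, D3}; cheapest assignment that respects the capacities:
  D1 (cap 12, load 12): Z3 — cost 12×2 = 24
  D2 (cap 21, load 6): Z1 — cost 6×14 = 84
  D3 (cap 13, load 12): Z2 — cost 12×2 = 24
  Shipping 132, fixed 139 → total 271.
  Any other capacity-feasible assignment to {D1, D2, D3} ships for at least 132.
Compare {D1, D2}: its best feasible assignment gives total 285.
Compare {D2, D3}: its best feasible assignment gives total 294.
Every other set of open sites that can feasibly serve all demand totals ≥ 285 even under its best assignment. Minimum: 271.

271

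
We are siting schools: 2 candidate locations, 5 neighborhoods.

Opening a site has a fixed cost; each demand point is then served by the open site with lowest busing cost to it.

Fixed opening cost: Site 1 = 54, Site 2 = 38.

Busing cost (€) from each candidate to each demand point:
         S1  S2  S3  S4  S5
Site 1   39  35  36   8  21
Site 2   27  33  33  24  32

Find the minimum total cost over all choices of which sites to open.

187

Open {Site 2}: assign each demand point to its cheapest open site.
  S1→Site 2 27, S2→Site 2 33, S3→Site 2 33, S4→Site 2 24, S5→Site 2 32
  busing cost 149, fixed 38 → total 187.
Compare {Site 1}: busing cost 139 + fixed 54 = 193.
Compare {Site 1, Site 2}: busing cost 122 + fixed 92 = 214.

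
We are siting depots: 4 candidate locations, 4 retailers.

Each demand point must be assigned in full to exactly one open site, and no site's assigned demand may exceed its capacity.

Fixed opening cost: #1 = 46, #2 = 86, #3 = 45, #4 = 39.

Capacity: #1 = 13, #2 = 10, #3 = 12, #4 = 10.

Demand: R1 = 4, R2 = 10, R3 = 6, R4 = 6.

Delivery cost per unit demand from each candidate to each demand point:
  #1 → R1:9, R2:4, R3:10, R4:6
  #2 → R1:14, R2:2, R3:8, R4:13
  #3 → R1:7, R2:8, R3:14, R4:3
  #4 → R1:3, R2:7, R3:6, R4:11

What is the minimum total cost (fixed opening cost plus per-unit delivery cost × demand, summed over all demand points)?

Open {#1, #3, #4}; cheapest assignment that respects the capacities:
  #1 (cap 13, load 10): R2 — cost 10×4 = 40
  #3 (cap 12, load 6): R4 — cost 6×3 = 18
  #4 (cap 10, load 10): R1, R3 — cost 4×3 + 6×6 = 48
  Shipping 106, fixed 130 → total 236.
  Any other capacity-feasible assignment to {#1, #3, #4} ships for at least 106.
Compare {#2, #3, #4}: its best feasible assignment gives total 256.
Compare {#1, #2, #4}: its best feasible assignment gives total 275.
Every other set of open sites that can feasibly serve all demand totals ≥ 256 even under its best assignment. Minimum: 236.

236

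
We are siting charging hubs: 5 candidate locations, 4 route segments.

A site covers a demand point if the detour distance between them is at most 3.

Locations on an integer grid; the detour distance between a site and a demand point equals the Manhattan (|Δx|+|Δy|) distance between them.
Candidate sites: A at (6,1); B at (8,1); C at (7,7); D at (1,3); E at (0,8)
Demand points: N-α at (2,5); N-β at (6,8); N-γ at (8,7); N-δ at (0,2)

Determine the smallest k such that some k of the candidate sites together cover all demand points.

Coverage sets (demand points within 3 of each site):
  A: {}
  B: {}
  C: {N-β, N-γ}
  D: {N-α, N-δ}
  E: {}
No single site covers all 4 demand points.
But {C, D} covers everything, so the minimum is 2.

2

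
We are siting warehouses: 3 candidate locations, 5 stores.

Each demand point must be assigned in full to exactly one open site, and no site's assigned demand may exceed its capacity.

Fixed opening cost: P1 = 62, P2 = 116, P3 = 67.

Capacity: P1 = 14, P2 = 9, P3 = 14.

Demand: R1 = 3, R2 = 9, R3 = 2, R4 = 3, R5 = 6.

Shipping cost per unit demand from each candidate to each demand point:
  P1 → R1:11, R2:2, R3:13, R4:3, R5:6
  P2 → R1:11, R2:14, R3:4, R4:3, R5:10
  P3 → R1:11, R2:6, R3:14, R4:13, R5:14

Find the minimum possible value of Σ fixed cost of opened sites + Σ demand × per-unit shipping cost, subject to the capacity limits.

287

Open {P1, P3}; cheapest assignment that respects the capacities:
  P1 (cap 14, load 14): R1, R3, R4, R5 — cost 3×11 + 2×13 + 3×3 + 6×6 = 104
  P3 (cap 14, load 9): R2 — cost 9×6 = 54
  Shipping 158, fixed 129 → total 287.
  Any other capacity-feasible assignment to {P1, P3} ships for at least 158.
Compare {P1, P2}: its best feasible assignment gives total 324.
Compare {P2, P3}: its best feasible assignment gives total 367.
Every other set of open sites that can feasibly serve all demand totals ≥ 324 even under its best assignment. Minimum: 287.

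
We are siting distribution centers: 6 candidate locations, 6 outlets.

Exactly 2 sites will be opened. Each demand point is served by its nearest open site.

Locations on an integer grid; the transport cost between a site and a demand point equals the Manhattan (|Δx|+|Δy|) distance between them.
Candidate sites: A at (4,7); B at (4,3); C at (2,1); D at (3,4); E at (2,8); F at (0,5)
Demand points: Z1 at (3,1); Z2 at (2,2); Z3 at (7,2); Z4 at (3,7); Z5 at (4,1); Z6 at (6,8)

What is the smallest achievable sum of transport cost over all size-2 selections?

Open {A, C}.
  Z1→C 1, Z2→C 1, Z3→C 6, Z4→A 1, Z5→C 2, Z6→A 3  ⇒ total 14.
Compare {A, B}: total 16.
Compare {C, E}: total 16.
No size-2 selection does better; minimum is 14.

14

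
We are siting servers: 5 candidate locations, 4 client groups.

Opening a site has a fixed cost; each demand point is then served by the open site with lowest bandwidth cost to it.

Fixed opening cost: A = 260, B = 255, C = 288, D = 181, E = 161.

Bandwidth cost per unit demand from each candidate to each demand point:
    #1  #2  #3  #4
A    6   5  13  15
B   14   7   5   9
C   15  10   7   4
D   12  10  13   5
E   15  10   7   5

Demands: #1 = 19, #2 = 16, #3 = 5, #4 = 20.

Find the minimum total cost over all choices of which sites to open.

Open {D}: assign each demand point to its cheapest open site.
  #1→D 19×12=228, #2→D 16×10=160, #3→D 5×13=65, #4→D 20×5=100
  bandwidth cost 553, fixed 181 → total 734.
Compare {E}: bandwidth cost 580 + fixed 161 = 741.
Compare {A, E}: bandwidth cost 329 + fixed 421 = 750.
Compare {A, D}: bandwidth cost 359 + fixed 441 = 800.
All other subsets cost ≥ 741. Minimum total cost: 734.

734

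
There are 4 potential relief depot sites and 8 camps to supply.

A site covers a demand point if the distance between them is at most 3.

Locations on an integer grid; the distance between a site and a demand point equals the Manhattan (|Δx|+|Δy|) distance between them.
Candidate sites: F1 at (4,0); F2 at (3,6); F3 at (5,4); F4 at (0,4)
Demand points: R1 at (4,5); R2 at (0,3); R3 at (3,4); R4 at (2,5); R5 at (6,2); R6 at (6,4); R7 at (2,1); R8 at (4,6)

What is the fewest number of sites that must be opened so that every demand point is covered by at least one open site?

3

Coverage sets (demand points within 3 of each site):
  F1: {R7}
  F2: {R1, R3, R4, R8}
  F3: {R1, R3, R5, R6, R8}
  F4: {R2, R3, R4}
No 2 sites suffice: every size-2 union leaves at least one demand point uncovered.
But {F1, F3, F4} covers everything, so the minimum is 3.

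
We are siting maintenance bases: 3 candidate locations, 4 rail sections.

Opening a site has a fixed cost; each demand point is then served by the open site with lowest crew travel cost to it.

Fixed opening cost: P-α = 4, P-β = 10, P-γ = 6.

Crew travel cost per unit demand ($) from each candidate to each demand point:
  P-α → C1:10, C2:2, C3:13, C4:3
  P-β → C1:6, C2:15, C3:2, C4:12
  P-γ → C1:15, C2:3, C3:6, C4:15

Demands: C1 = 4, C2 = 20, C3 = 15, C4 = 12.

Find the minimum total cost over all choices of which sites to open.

144

Open {P-α, P-β}: assign each demand point to its cheapest open site.
  C1→P-β 4×6=24, C2→P-α 20×2=40, C3→P-β 15×2=30, C4→P-α 12×3=36
  crew travel cost 130, fixed 14 → total 144.
Compare {P-α, P-β, P-γ}: crew travel cost 130 + fixed 20 = 150.
Compare {P-α, P-γ}: crew travel cost 206 + fixed 10 = 216.
Compare {P-β, P-γ}: crew travel cost 258 + fixed 16 = 274.
All other subsets cost ≥ 150. Minimum total cost: 144.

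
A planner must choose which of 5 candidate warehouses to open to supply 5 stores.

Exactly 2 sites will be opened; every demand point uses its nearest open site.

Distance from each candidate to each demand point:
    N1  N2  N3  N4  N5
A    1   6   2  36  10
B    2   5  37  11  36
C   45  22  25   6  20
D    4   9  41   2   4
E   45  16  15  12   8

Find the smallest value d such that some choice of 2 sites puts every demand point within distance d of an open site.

Open {A, D}.
  Farthest demand point is N2 at distance 6 (to A); all others are ≤ 6.
With {A, C} the worst case is 10.
With {A, B} the worst case is 11.
No size-2 selection achieves below 6.

6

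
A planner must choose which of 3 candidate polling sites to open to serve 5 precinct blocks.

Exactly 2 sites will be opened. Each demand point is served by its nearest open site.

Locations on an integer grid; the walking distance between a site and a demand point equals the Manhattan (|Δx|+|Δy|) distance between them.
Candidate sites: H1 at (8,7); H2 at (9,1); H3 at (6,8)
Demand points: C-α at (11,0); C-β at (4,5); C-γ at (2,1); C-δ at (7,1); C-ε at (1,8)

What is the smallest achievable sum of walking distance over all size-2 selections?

Open {H2, H3}.
  C-α→H2 3, C-β→H3 5, C-γ→H2 7, C-δ→H2 2, C-ε→H3 5  ⇒ total 22.
Compare {H1, H2}: total 26.
Compare {H1, H3}: total 38.

22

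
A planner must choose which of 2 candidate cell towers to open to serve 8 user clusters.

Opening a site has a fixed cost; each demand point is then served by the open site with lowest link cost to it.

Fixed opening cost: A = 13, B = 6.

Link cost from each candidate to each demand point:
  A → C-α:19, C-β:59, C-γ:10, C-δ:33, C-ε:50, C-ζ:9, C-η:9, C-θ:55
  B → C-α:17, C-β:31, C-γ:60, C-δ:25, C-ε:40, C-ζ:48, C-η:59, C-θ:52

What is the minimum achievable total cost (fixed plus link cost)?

Open {A, B}: assign each demand point to its cheapest open site.
  C-α→B 17, C-β→B 31, C-γ→A 10, C-δ→B 25, C-ε→B 40, C-ζ→A 9, C-η→A 9, C-θ→B 52
  link cost 193, fixed 19 → total 212.
Compare {A}: link cost 244 + fixed 13 = 257.
Compare {B}: link cost 332 + fixed 6 = 338.

212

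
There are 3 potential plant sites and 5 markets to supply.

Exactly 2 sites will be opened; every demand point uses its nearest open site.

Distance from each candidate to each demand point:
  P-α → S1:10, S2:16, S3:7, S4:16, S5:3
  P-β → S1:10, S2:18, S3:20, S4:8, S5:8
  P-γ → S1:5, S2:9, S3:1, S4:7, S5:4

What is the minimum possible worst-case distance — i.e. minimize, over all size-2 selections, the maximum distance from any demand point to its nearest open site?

Open {P-α, P-γ}.
  Farthest demand point is S2 at distance 9 (to P-γ); all others are ≤ 9.
With {P-β, P-γ} the worst case is 9.
With {P-α, P-β} the worst case is 16.
No size-2 selection achieves below 9.

9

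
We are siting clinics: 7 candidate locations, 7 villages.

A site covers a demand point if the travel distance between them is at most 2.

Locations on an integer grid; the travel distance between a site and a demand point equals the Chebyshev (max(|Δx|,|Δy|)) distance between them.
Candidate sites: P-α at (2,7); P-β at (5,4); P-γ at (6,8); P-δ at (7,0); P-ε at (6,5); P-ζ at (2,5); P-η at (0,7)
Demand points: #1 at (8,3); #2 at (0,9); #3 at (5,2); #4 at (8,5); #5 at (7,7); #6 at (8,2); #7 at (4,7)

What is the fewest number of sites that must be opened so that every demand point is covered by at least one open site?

Coverage sets (demand points within 2 of each site):
  P-α: {#2, #7}
  P-β: {#3}
  P-γ: {#5, #7}
  P-δ: {#3, #6}
  P-ε: {#1, #4, #5, #7}
  P-ζ: {#7}
  P-η: {#2}
No 2 sites suffice: every size-2 union leaves at least one demand point uncovered.
But {P-α, P-δ, P-ε} covers everything, so the minimum is 3.

3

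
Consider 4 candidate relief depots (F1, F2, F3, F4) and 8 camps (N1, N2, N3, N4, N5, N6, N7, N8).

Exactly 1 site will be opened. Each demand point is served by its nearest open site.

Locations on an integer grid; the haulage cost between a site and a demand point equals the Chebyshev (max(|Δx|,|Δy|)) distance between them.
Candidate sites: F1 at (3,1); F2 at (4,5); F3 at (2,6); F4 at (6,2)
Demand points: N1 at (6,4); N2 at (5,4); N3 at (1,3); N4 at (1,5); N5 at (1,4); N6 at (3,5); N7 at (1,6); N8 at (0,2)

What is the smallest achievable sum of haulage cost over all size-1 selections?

Open {F3}.
  N1→F3 4, N2→F3 3, N3→F3 3, N4→F3 1, N5→F3 2, N6→F3 1, N7→F3 1, N8→F3 4  ⇒ total 19.
Compare {F2}: total 20.
Compare {F1}: total 27.
No size-1 selection does better; minimum is 19.

19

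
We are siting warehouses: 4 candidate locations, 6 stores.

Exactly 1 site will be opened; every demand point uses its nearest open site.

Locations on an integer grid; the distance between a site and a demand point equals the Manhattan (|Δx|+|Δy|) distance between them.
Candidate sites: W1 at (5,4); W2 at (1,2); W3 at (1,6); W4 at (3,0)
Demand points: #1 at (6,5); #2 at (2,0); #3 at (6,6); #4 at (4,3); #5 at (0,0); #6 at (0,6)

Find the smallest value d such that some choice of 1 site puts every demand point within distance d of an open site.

7

Open {W3}.
  Farthest demand point is #2 at distance 7 (to W3); all others are ≤ 7.
With {W1} the worst case is 9.
With {W2} the worst case is 9.
No size-1 selection achieves below 7.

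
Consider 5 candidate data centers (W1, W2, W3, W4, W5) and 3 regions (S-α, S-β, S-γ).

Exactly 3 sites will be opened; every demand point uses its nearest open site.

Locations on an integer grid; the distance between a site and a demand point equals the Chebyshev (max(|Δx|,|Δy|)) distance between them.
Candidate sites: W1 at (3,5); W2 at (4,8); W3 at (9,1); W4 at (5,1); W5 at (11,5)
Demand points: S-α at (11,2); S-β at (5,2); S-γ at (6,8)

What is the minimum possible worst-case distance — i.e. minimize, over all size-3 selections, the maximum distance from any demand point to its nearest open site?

2

Open {W2, W3, W4}.
  Farthest demand point is S-α at distance 2 (to W3); all others are ≤ 2.
With {W1, W2, W3} the worst case is 3.
With {W1, W2, W5} the worst case is 3.
No size-3 selection achieves below 2.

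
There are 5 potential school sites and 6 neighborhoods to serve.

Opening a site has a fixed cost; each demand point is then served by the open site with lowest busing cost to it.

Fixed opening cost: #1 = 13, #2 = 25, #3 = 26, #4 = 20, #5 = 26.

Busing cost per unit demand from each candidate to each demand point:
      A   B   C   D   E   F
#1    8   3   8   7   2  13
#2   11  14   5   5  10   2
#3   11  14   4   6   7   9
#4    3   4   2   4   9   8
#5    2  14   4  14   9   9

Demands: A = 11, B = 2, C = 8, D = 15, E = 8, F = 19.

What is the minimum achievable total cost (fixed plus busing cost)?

227

Open {#1, #2, #4}: assign each demand point to its cheapest open site.
  A→#4 11×3=33, B→#1 2×3=6, C→#4 8×2=16, D→#4 15×4=60, E→#1 8×2=16, F→#2 19×2=38
  busing cost 169, fixed 58 → total 227.
Compare {#1, #2, #4, #5}: busing cost 158 + fixed 84 = 242.
Compare {#1, #2, #5}: busing cost 189 + fixed 64 = 253.
Compare {#1, #2, #3, #4}: busing cost 169 + fixed 84 = 253.
All other subsets cost ≥ 242. Minimum total cost: 227.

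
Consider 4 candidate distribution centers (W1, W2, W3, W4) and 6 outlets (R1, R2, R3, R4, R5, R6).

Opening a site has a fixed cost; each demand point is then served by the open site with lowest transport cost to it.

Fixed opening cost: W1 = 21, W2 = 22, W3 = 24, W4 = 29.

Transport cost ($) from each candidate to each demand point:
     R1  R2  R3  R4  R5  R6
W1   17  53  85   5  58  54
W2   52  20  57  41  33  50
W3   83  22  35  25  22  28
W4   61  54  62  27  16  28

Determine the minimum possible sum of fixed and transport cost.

Open {W1, W3}: assign each demand point to its cheapest open site.
  R1→W1 17, R2→W3 22, R3→W3 35, R4→W1 5, R5→W3 22, R6→W3 28
  transport cost 129, fixed 45 → total 174.
Compare {W1, W2, W3}: transport cost 127 + fixed 67 = 194.
Compare {W1, W3, W4}: transport cost 123 + fixed 74 = 197.
Compare {W1, W2, W4}: transport cost 143 + fixed 72 = 215.
All other subsets cost ≥ 194. Minimum total cost: 174.

174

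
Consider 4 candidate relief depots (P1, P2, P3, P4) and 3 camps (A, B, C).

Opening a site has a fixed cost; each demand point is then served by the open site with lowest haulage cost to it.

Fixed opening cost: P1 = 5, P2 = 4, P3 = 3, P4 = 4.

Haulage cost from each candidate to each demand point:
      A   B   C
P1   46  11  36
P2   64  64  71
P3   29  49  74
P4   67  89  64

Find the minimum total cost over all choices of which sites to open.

Open {P1, P3}: assign each demand point to its cheapest open site.
  A→P3 29, B→P1 11, C→P1 36
  haulage cost 76, fixed 8 → total 84.
Compare {P1, P2, P3}: haulage cost 76 + fixed 12 = 88.
Compare {P1, P3, P4}: haulage cost 76 + fixed 12 = 88.
Compare {P1, P2, P3, P4}: haulage cost 76 + fixed 16 = 92.
All other subsets cost ≥ 88. Minimum total cost: 84.

84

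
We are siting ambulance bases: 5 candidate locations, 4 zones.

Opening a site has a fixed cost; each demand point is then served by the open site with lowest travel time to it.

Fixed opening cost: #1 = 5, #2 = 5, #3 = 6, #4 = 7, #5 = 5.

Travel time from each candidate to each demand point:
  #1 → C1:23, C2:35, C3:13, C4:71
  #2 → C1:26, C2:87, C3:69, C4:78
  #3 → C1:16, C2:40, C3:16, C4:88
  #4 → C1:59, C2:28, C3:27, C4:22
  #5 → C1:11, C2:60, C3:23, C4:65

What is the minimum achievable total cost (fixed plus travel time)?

Open {#1, #4, #5}: assign each demand point to its cheapest open site.
  C1→#5 11, C2→#4 28, C3→#1 13, C4→#4 22
  travel time 74, fixed 17 → total 91.
Compare {#3, #4}: travel time 82 + fixed 13 = 95.
Compare {#3, #4, #5}: travel time 77 + fixed 18 = 95.
Compare {#4, #5}: travel time 84 + fixed 12 = 96.
All other subsets cost ≥ 95. Minimum total cost: 91.

91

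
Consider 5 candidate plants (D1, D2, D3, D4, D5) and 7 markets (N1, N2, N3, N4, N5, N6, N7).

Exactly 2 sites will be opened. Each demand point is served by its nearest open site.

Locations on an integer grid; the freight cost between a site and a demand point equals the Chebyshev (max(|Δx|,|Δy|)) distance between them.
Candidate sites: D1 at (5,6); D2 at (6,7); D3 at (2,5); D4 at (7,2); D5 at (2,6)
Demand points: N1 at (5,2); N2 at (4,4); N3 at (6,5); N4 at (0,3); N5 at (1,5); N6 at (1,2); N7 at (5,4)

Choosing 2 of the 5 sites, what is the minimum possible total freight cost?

14

Open {D1, D3}.
  N1→D3 3, N2→D1 2, N3→D1 1, N4→D3 2, N5→D3 1, N6→D3 3, N7→D1 2  ⇒ total 14.
Compare {D3, D4}: total 15.
Compare {D2, D3}: total 16.
No size-2 selection does better; minimum is 14.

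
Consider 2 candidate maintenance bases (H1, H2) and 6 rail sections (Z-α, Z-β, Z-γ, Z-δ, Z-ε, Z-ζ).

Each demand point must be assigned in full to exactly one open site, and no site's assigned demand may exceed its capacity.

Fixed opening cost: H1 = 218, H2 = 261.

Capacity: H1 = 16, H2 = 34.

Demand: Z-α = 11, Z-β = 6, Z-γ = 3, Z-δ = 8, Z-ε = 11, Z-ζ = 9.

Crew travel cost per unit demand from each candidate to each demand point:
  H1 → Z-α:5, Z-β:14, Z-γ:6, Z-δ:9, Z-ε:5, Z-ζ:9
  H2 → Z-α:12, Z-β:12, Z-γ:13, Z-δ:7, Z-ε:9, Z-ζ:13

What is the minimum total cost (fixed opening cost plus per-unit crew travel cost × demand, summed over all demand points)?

896

Open {H1, H2}; cheapest assignment that respects the capacities:
  H1 (cap 16, load 14): Z-α, Z-γ — cost 11×5 + 3×6 = 73
  H2 (cap 34, load 34): Z-β, Z-δ, Z-ε, Z-ζ — cost 6×12 + 8×7 + 11×9 + 9×13 = 344
  Shipping 417, fixed 479 → total 896.
  Any other capacity-feasible assignment to {H1, H2} ships for at least 417.
Total demand is 48 and no other set of sites has combined capacity ≥ 48, so {H1, H2} is the only feasible choice of open sites. Minimum: 896.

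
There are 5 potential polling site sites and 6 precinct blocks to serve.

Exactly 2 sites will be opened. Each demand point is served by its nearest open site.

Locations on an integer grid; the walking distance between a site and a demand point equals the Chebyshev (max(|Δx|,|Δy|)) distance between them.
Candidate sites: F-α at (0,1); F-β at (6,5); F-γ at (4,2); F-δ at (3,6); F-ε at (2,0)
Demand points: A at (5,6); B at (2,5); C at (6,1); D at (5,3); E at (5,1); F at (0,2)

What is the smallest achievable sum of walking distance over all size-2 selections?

Open {F-γ, F-δ}.
  A→F-δ 2, B→F-δ 1, C→F-γ 2, D→F-γ 1, E→F-γ 1, F→F-γ 4  ⇒ total 11.
Compare {F-α, F-γ}: total 12.
Compare {F-β, F-γ}: total 12.
No size-2 selection does better; minimum is 11.

11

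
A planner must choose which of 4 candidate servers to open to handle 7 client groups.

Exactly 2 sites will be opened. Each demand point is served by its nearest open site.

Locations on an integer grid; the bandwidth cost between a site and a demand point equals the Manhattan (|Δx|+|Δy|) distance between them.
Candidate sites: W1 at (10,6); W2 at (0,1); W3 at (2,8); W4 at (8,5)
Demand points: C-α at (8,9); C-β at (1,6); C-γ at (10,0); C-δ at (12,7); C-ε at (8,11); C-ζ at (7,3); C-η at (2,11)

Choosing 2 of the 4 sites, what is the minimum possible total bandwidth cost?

Open {W3, W4}.
  C-α→W4 4, C-β→W3 3, C-γ→W4 7, C-δ→W4 6, C-ε→W4 6, C-ζ→W4 3, C-η→W3 3  ⇒ total 32.
Compare {W1, W3}: total 33.
Compare {W1, W4}: total 42.
No size-2 selection does better; minimum is 32.

32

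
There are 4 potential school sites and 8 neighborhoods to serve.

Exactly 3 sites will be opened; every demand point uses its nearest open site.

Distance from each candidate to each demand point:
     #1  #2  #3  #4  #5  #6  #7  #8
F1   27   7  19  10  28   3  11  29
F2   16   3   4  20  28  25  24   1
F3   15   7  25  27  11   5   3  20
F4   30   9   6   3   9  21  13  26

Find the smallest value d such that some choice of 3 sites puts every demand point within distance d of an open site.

15

Open {F1, F2, F3}.
  Farthest demand point is #1 at distance 15 (to F3); all others are ≤ 15.
With {F2, F3, F4} the worst case is 15.
With {F1, F2, F4} the worst case is 16.
No size-3 selection achieves below 15.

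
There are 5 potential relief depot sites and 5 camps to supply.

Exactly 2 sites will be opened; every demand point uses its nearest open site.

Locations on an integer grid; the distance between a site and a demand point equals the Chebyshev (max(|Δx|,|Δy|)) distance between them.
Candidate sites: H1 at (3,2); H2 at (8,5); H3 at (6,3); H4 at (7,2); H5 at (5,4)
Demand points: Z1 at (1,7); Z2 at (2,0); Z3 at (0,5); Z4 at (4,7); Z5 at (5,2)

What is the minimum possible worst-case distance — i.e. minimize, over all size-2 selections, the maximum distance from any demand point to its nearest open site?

4

Open {H1, H5}.
  Farthest demand point is Z1 at distance 4 (to H5); all others are ≤ 4.
With {H1, H2} the worst case is 5.
With {H1, H3} the worst case is 5.
No size-2 selection achieves below 4.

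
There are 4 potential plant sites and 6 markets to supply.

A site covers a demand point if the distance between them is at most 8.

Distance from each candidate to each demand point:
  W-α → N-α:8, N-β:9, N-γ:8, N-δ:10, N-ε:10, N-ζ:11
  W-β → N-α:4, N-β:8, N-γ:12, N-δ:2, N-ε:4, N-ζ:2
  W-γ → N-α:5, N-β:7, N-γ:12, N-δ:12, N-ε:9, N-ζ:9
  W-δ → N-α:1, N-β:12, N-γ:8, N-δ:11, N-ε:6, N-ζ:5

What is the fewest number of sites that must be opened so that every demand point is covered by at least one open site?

2

Coverage sets (demand points within 8 of each site):
  W-α: {N-α, N-γ}
  W-β: {N-α, N-β, N-δ, N-ε, N-ζ}
  W-γ: {N-α, N-β}
  W-δ: {N-α, N-γ, N-ε, N-ζ}
No single site covers all 6 demand points.
But {W-α, W-β} covers everything, so the minimum is 2.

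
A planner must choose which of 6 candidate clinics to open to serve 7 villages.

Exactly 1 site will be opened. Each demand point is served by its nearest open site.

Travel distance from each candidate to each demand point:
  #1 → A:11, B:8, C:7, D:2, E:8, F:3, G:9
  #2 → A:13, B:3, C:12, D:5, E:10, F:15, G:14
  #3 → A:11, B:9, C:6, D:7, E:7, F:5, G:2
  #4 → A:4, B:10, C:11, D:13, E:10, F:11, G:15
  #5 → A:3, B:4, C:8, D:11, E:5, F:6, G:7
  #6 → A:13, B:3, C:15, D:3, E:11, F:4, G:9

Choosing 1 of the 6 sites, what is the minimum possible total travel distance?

44

Open {#5}.
  A→#5 3, B→#5 4, C→#5 8, D→#5 11, E→#5 5, F→#5 6, G→#5 7  ⇒ total 44.
Compare {#3}: total 47.
Compare {#1}: total 48.
No size-1 selection does better; minimum is 44.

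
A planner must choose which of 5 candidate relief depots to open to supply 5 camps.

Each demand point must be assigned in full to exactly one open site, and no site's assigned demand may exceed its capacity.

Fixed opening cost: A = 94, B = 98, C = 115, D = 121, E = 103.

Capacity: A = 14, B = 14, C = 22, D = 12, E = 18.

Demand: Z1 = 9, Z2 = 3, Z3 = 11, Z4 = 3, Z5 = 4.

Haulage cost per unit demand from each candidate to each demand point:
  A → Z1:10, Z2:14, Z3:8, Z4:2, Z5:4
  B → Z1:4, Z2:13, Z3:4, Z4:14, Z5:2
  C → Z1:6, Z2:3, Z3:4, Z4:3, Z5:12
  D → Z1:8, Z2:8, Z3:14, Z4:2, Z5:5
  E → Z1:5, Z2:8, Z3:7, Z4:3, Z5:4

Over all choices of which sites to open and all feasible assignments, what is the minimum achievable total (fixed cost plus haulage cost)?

Open {B, C}; cheapest assignment that respects the capacities:
  B (cap 14, load 13): Z1, Z5 — cost 9×4 + 4×2 = 44
  C (cap 22, load 17): Z2, Z3, Z4 — cost 3×3 + 11×4 + 3×3 = 62
  Shipping 106, fixed 213 → total 319.
  Any other capacity-feasible assignment to {B, C} ships for at least 106.
Compare {C, E}: its best feasible assignment gives total 341.
Compare {B, E}: its best feasible assignment gives total 354.
Every other set of open sites that can feasibly serve all demand totals ≥ 341 even under its best assignment. Minimum: 319.

319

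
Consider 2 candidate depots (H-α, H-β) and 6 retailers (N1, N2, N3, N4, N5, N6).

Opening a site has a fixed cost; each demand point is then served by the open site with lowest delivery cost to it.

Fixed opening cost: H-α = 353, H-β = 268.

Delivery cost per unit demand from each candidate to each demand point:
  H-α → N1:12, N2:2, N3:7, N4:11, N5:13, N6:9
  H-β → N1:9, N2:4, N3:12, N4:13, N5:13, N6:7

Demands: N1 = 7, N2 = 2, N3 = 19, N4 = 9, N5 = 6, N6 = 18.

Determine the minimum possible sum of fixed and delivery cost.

888

Open {H-β}: assign each demand point to its cheapest open site.
  N1→H-β 7×9=63, N2→H-β 2×4=8, N3→H-β 19×12=228, N4→H-β 9×13=117, N5→H-β 6×13=78, N6→H-β 18×7=126
  delivery cost 620, fixed 268 → total 888.
Compare {H-α}: delivery cost 560 + fixed 353 = 913.
Compare {H-α, H-β}: delivery cost 503 + fixed 621 = 1124.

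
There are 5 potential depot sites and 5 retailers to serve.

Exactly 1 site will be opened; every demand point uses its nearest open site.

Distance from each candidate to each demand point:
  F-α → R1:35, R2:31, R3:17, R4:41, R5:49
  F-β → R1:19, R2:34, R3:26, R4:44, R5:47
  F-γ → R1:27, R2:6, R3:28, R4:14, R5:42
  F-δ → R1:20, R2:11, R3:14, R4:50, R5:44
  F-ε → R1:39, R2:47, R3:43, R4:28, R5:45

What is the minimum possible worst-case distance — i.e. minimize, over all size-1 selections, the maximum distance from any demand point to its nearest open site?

42

Open {F-γ}.
  Farthest demand point is R5 at distance 42 (to F-γ); all others are ≤ 42.
With {F-β} the worst case is 47.
With {F-ε} the worst case is 47.
No size-1 selection achieves below 42.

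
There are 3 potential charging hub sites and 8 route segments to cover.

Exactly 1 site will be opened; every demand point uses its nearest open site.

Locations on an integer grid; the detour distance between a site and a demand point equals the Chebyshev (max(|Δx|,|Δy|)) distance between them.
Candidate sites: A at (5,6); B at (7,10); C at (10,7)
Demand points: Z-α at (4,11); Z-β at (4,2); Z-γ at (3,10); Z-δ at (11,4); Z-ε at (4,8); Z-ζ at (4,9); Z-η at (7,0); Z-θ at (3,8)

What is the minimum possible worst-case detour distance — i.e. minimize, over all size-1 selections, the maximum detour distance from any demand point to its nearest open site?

Open {A}.
  Farthest demand point is Z-δ at detour distance 6 (to A); all others are ≤ 6.
With {C} the worst case is 7.
With {B} the worst case is 10.
No size-1 selection achieves below 6.

6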